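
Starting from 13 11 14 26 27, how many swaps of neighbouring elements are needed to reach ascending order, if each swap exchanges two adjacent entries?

Each adjacent swap fixes exactly one inversion, so the minimum swap count equals the number of inversions.
Count inversions — for each element, later elements that are smaller:
13: 11 → 1
11: none → 0
14: none → 0
26: none → 0
27: none → 0
Total inversions: 1 + 0 + 0 + 0 + 0 = 1

1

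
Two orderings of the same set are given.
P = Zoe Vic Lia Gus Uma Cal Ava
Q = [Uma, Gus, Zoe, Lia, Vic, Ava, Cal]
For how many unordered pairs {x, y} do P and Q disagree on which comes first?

9

Assign each item its position (1..7) in the first ordering, then rewrite the second ordering as that position sequence:
positions: Zoe→1, Vic→2, Lia→3, Gus→4, Uma→5, Cal→6, Ava→7
second ordering as positions: [5, 4, 1, 3, 2, 7, 6]
Discordant pairs = inversions in this position sequence.
5: 4, 1, 3, 2 → 4
4: 1, 3, 2 → 3
1: 0
3: 2 → 1
2: 0
7: 6 → 1
6: 0
Total: 4 + 3 + 0 + 1 + 0 + 1 + 0 = 9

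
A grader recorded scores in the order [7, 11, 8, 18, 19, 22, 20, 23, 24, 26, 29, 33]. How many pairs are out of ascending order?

2

Sweep left to right; for each value list the smaller values that follow it:
7: 0
11: 1
8: 0
18: 0
19: 0
22: 1
20: 0
23: 0
24: 0
26: 0
29: 0
33: 0
Sum: 0 + 1 + 0 + 0 + 0 + 1 + 0 + 0 + 0 + 0 + 0 + 0 = 2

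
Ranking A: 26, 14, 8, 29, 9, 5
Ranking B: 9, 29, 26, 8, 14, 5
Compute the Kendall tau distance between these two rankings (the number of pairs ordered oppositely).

8 discordant pairs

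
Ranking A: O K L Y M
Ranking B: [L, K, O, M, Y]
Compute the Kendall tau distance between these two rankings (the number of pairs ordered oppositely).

Assign each item its position (1..5) in the first ordering, then rewrite the second ordering as that position sequence:
positions: O→1, K→2, L→3, Y→4, M→5
second ordering as positions: [3, 2, 1, 5, 4]
Discordant pairs = inversions in this position sequence.
3: 2, 1 → 2
2: 1 → 1
1: 0
5: 4 → 1
4: 0
Total: 2 + 1 + 0 + 1 + 0 = 4

4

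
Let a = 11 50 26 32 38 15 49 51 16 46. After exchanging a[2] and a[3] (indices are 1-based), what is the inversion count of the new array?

16

Positions 2 and 3 hold 50 and 26; after swapping, the array is [11, 26, 50, 32, 38, 15, 49, 51, 16, 46].
Count, for each position, how many later elements it exceeds:
11 → none → 0
26 → 15, 16 → 2
50 → 32, 38, 15, 49, 16, 46 → 6
32 → 15, 16 → 2
38 → 15, 16 → 2
15 → none → 0
49 → 16, 46 → 2
51 → 16, 46 → 2
16 → none → 0
46 → none → 0
Sum: 0 + 2 + 6 + 2 + 2 + 0 + 2 + 2 + 0 + 0 = 16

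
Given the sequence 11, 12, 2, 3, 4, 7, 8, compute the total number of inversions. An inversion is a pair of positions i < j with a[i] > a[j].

10 inversions

Listing every pair i<j with a[i]>a[j] (using 0-based positions):
(0,2): 11 > 2
(0,3): 11 > 3
(0,4): 11 > 4
(0,5): 11 > 7
(0,6): 11 > 8
(1,2): 12 > 2
(1,3): 12 > 3
(1,4): 12 > 4
(1,5): 12 > 7
(1,6): 12 > 8
That's 10 pairs.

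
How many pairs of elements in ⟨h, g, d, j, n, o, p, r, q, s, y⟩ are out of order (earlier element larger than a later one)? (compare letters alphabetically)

There are 4 out-of-order pairs.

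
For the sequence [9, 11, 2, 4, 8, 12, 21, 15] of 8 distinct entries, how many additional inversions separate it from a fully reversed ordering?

21

Maximum inversions for 8 distinct elements is C(8, 2) = 8·7/2 = 28.
Current inversions — for each element, count later smaller elements:
9: 3
11: 3
2: 0
4: 0
8: 0
12: 0
21: 1
15: 0
Current total: 3 + 3 + 0 + 0 + 0 + 0 + 1 + 0 = 7
Shortfall: 28 − 7 = 21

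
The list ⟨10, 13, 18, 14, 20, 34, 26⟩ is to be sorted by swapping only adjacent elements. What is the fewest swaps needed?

The minimum number of adjacent swaps to sort an array equals its inversion count, since every such swap removes exactly one inversion.
Count inversions — for each element, later elements that are smaller:
10: none → 0
13: none → 0
18: 14 → 1
14: none → 0
20: none → 0
34: 26 → 1
26: none → 0
Total inversions: 0 + 0 + 1 + 0 + 0 + 1 + 0 = 2

2 adjacent swaps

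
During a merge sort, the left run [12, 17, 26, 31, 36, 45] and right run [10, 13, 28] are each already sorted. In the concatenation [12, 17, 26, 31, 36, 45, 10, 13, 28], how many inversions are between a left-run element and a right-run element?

14 split inversions

Take each right-half value and tally the left-half values above it:
r = 10: 12, 17, 26, 31, 36, 45 → 6
r = 13: 17, 26, 31, 36, 45 → 5
r = 28: 31, 36, 45 → 3
Cross-inversions: 6 + 5 + 3 = 14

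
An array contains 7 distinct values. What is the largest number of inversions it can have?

21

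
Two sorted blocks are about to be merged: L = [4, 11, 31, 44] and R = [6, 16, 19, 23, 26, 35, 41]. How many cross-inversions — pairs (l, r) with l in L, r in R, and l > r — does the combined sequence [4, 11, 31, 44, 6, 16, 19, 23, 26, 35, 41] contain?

13 cross-inversions

Take each right-half value and tally the left-half values above it:
r = 6: 11, 31, 44 → 3
r = 16: 31, 44 → 2
r = 19: 31, 44 → 2
r = 23: 31, 44 → 2
r = 26: 31, 44 → 2
r = 35: 44 → 1
r = 41: 44 → 1
Cross-inversions: 3 + 2 + 2 + 2 + 2 + 1 + 1 = 13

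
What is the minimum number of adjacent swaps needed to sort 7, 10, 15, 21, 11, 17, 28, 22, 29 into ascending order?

There are 4 adjacent swaps.

The minimum number of adjacent swaps to sort an array equals its inversion count, since every such swap removes exactly one inversion.
Count inversions — for each element, later elements that are smaller:
7: none → 0
10: none → 0
15: 11 → 1
21: 11, 17 → 2
11: none → 0
17: none → 0
28: 22 → 1
22: none → 0
29: none → 0
Total inversions: 0 + 0 + 1 + 2 + 0 + 0 + 1 + 0 + 0 = 4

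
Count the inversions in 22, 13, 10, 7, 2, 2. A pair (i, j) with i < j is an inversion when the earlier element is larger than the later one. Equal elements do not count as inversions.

Inversions: 14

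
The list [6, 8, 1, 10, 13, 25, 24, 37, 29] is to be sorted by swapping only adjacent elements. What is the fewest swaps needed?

Minimum adjacent swaps = number of inversions (each swap of adjacent out-of-order elements removes one inversion and no swap can remove more).
Count inversions — for each element, later elements that are smaller:
6: 1 → 1
8: 1 → 1
1: none → 0
10: none → 0
13: none → 0
25: 24 → 1
24: none → 0
37: 29 → 1
29: none → 0
Total inversions: 1 + 1 + 0 + 0 + 0 + 1 + 0 + 1 + 0 = 4

There are 4 swaps.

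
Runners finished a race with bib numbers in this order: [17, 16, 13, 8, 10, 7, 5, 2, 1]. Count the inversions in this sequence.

Count, for each position, how many later elements it exceeds:
17 → 16, 13, 8, 10, 7, 5, 2, 1 → 8
16 → 13, 8, 10, 7, 5, 2, 1 → 7
13 → 8, 10, 7, 5, 2, 1 → 6
8 → 7, 5, 2, 1 → 4
10 → 7, 5, 2, 1 → 4
7 → 5, 2, 1 → 3
5 → 2, 1 → 2
2 → 1 → 1
1 → none → 0
Sum: 8 + 7 + 6 + 4 + 4 + 3 + 2 + 1 + 0 = 35

Inversions: 35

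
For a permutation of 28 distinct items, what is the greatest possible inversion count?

378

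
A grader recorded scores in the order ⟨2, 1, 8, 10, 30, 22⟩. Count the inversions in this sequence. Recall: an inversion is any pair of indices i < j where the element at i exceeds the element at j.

There are 2 inversions.

Count, for each position, how many later elements it exceeds:
2: 1
1: 0
8: 0
10: 0
30: 1
22: 0
Sum: 1 + 0 + 0 + 0 + 1 + 0 = 2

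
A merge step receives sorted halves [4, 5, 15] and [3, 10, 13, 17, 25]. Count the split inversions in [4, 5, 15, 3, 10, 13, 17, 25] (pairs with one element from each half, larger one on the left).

For each element r of the right run, count left-run elements greater than r:
r = 3: 4, 5, 15 → 3
r = 10: 15 → 1
r = 13: 15 → 1
r = 17: none → 0
r = 25: none → 0
Cross-inversions: 3 + 1 + 1 + 0 + 0 = 5

5 cross-inversions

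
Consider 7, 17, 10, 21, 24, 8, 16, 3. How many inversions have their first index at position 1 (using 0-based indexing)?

The element at index 1 is 17.
Elements after it: 10, 21, 24, 8, 16, 3
Those smaller than 17: 10, 8, 16, 3

4 such elements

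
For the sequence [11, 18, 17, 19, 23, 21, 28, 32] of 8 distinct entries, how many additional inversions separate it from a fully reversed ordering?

26

Maximum inversions for 8 distinct elements is C(8, 2) = 8·7/2 = 28.
Current inversions — for each element, count later smaller elements:
11: 0
18: 1
17: 0
19: 0
23: 1
21: 0
28: 0
32: 0
Current total: 0 + 1 + 0 + 0 + 1 + 0 + 0 + 0 = 2
Shortfall: 28 − 2 = 26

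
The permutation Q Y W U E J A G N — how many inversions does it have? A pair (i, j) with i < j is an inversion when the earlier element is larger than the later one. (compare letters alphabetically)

26 inversions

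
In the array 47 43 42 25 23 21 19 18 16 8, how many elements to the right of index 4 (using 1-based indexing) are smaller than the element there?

The element at index 4 is 25.
Elements after it: 23, 21, 19, 18, 16, 8
Those smaller than 25: 23, 21, 19, 18, 16, 8

6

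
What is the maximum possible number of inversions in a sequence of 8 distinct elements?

28

The maximum occurs when the array is in strictly decreasing order: every one of the C(8, 2) pairs is inverted.
C(8, 2) = 8·7/2 = 28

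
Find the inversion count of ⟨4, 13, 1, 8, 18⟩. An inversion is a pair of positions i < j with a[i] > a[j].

3 inversions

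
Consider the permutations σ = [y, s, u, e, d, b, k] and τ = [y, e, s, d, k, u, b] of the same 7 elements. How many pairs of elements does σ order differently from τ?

Assign each item its position (1..7) in the first ordering, then rewrite the second ordering as that position sequence:
positions: y→1, s→2, u→3, e→4, d→5, b→6, k→7
second ordering as positions: [1, 4, 2, 5, 7, 3, 6]
Discordant pairs = inversions in this position sequence.
1: 0
4: 2, 3 → 2
2: 0
5: 3 → 1
7: 3, 6 → 2
3: 0
6: 0
Total: 0 + 2 + 0 + 1 + 2 + 0 + 0 = 5

5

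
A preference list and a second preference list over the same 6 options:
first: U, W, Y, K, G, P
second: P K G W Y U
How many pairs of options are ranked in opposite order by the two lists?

13

Assign each item its position (1..6) in the first ordering, then rewrite the second ordering as that position sequence:
positions: U→1, W→2, Y→3, K→4, G→5, P→6
second ordering as positions: [6, 4, 5, 2, 3, 1]
Discordant pairs = inversions in this position sequence.
6: 4, 5, 2, 3, 1 → 5
4: 2, 3, 1 → 3
5: 2, 3, 1 → 3
2: 1 → 1
3: 1 → 1
1: 0
Total: 5 + 3 + 3 + 1 + 1 + 0 = 13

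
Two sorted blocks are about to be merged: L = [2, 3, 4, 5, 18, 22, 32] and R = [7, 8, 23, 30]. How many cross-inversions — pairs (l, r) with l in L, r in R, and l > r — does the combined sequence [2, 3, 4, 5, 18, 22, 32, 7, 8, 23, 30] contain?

Split inversions: 8

Take each right-half value and tally the left-half values above it:
r = 7: 18, 22, 32 → 3
r = 8: 18, 22, 32 → 3
r = 23: 32 → 1
r = 30: 32 → 1
Cross-inversions: 3 + 3 + 1 + 1 = 8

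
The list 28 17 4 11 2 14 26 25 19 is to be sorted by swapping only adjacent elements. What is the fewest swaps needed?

17 swaps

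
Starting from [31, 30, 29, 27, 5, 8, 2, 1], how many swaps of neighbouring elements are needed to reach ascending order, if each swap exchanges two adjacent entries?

27

Minimum adjacent swaps = number of inversions (each swap of adjacent out-of-order elements removes one inversion and no swap can remove more).
Count inversions — for each element, later elements that are smaller:
31: 30, 29, 27, 5, 8, 2, 1 → 7
30: 29, 27, 5, 8, 2, 1 → 6
29: 27, 5, 8, 2, 1 → 5
27: 5, 8, 2, 1 → 4
5: 2, 1 → 2
8: 2, 1 → 2
2: 1 → 1
1: none → 0
Total inversions: 7 + 6 + 5 + 4 + 2 + 2 + 1 + 0 = 27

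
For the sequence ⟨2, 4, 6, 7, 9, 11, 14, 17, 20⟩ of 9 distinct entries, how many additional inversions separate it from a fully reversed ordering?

36

Maximum inversions for 9 distinct elements is C(9, 2) = 9·8/2 = 36.
Current inversions — for each element, count later smaller elements:
2: 0
4: 0
6: 0
7: 0
9: 0
11: 0
14: 0
17: 0
20: 0
Current total: 0 + 0 + 0 + 0 + 0 + 0 + 0 + 0 + 0 = 0
Shortfall: 36 − 0 = 36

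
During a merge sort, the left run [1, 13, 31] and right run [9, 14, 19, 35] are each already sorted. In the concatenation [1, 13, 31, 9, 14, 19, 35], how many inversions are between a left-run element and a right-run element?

Cross-inversions: 4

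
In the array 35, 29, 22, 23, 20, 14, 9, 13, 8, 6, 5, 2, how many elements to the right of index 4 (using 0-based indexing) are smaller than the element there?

The element at index 4 is 20.
Elements after it: 14, 9, 13, 8, 6, 5, 2
Those smaller than 20: 14, 9, 13, 8, 6, 5, 2

7 such elements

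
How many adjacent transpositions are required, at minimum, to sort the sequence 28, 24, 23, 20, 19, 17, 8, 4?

Each adjacent swap fixes exactly one inversion, so the minimum swap count equals the number of inversions.
Count inversions — for each element, later elements that are smaller:
28: 24, 23, 20, 19, 17, 8, 4 → 7
24: 23, 20, 19, 17, 8, 4 → 6
23: 20, 19, 17, 8, 4 → 5
20: 19, 17, 8, 4 → 4
19: 17, 8, 4 → 3
17: 8, 4 → 2
8: 4 → 1
4: none → 0
Total inversions: 7 + 6 + 5 + 4 + 3 + 2 + 1 + 0 = 28

28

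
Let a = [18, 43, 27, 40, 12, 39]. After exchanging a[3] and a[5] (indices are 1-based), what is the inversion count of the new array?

7

Positions 3 and 5 hold 27 and 12; after swapping, the array is [18, 43, 12, 40, 27, 39].
Sweep left to right; for each value list the smaller values that follow it:
18 → 12 → 1
43 → 12, 40, 27, 39 → 4
12 → none → 0
40 → 27, 39 → 2
27 → none → 0
39 → none → 0
Sum: 1 + 4 + 0 + 2 + 0 + 0 = 7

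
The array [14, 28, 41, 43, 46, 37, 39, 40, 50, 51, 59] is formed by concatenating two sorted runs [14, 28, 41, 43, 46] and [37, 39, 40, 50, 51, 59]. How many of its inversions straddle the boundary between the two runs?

9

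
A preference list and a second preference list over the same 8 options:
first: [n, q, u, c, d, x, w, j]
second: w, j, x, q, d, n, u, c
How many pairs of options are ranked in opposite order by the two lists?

Assign each item its position (1..8) in the first ordering, then rewrite the second ordering as that position sequence:
positions: n→1, q→2, u→3, c→4, d→5, x→6, w→7, j→8
second ordering as positions: [7, 8, 6, 2, 5, 1, 3, 4]
Discordant pairs = inversions in this position sequence.
7: 6, 2, 5, 1, 3, 4 → 6
8: 6, 2, 5, 1, 3, 4 → 6
6: 2, 5, 1, 3, 4 → 5
2: 1 → 1
5: 1, 3, 4 → 3
1: 0
3: 0
4: 0
Total: 6 + 6 + 5 + 1 + 3 + 0 + 0 + 0 = 21

There are 21 pairs.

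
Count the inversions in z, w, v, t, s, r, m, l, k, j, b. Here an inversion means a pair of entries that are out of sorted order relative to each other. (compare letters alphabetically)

55

Sweep left to right; for each value list the smaller values that follow it:
z: 10
w: 9
v: 8
t: 7
s: 6
r: 5
m: 4
l: 3
k: 2
j: 1
b: 0
Sum: 10 + 9 + 8 + 7 + 6 + 5 + 4 + 3 + 2 + 1 + 0 = 55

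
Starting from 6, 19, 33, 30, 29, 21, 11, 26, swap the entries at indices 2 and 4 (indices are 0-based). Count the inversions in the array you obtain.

Positions 2 and 4 hold 33 and 29; after swapping, the array is [6, 19, 29, 30, 33, 21, 11, 26].
Sweep left to right; for each value list the smaller values that follow it:
6: 0
19: 1
29: 3
30: 3
33: 3
21: 1
11: 0
26: 0
Sum: 0 + 1 + 3 + 3 + 3 + 1 + 0 + 0 = 11

11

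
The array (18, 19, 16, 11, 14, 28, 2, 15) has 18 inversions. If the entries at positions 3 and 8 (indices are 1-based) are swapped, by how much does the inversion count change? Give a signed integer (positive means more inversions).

Positions 3 and 8 hold 16 and 15; after swapping, the array is [18, 19, 15, 11, 14, 28, 2, 16].
Element-by-element contributions:
18 → 15, 11, 14, 2, 16 → 5
19 → 15, 11, 14, 2, 16 → 5
15 → 11, 14, 2 → 3
11 → 2 → 1
14 → 2 → 1
28 → 2, 16 → 2
2 → none → 0
16 → none → 0
Sum: 5 + 5 + 3 + 1 + 1 + 2 + 0 + 0 = 17
Change: 17 − 18 = -1

-1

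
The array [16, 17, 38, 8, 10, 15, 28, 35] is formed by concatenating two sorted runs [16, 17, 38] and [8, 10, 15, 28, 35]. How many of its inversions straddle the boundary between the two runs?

Cross-inversions: 11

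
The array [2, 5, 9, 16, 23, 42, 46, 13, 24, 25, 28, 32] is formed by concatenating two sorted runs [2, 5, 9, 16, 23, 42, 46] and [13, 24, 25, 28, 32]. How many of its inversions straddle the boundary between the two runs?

Take each right-half value and tally the left-half values above it:
r = 13: 16, 23, 42, 46 → 4
r = 24: 42, 46 → 2
r = 25: 42, 46 → 2
r = 28: 42, 46 → 2
r = 32: 42, 46 → 2
Cross-inversions: 4 + 2 + 2 + 2 + 2 = 12

12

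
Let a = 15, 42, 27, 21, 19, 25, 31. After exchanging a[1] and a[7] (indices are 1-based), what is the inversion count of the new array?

Positions 1 and 7 hold 15 and 31; after swapping, the array is [31, 42, 27, 21, 19, 25, 15].
Element-by-element contributions:
31: 5
42: 5
27: 4
21: 2
19: 1
25: 1
15: 0
Sum: 5 + 5 + 4 + 2 + 1 + 1 + 0 = 18

18 inversions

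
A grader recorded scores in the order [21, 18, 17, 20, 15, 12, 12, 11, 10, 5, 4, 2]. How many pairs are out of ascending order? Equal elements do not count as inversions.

There are 63 inversions.

Count, for each position, how many later elements it exceeds:
21: 11
18: 9
17: 8
20: 8
15: 7
12: 5
12: 5
11: 4
10: 3
5: 2
4: 1
2: 0
Sum: 11 + 9 + 8 + 8 + 7 + 5 + 5 + 4 + 3 + 2 + 1 + 0 = 63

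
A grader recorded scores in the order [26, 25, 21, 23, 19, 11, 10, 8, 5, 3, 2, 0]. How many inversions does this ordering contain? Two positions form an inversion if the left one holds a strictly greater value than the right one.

65 out-of-order pairs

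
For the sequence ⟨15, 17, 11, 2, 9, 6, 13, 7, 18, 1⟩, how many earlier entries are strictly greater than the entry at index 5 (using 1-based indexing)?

The element at index 5 is 9.
Elements before it: 15, 17, 11, 2
Those larger than 9: 15, 17, 11

3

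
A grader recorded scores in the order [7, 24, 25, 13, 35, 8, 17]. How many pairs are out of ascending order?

9

Listing every pair i<j with a[i]>a[j] (using 0-based positions):
(1,3): 24 > 13
(1,5): 24 > 8
(1,6): 24 > 17
(2,3): 25 > 13
(2,5): 25 > 8
(2,6): 25 > 17
(3,5): 13 > 8
(4,5): 35 > 8
(4,6): 35 > 17
That's 9 pairs.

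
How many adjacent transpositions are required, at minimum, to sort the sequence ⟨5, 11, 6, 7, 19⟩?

2

The minimum number of adjacent swaps to sort an array equals its inversion count, since every such swap removes exactly one inversion.
Count inversions — for each element, later elements that are smaller:
5: none → 0
11: 6, 7 → 2
6: none → 0
7: none → 0
19: none → 0
Total inversions: 0 + 2 + 0 + 0 + 0 = 2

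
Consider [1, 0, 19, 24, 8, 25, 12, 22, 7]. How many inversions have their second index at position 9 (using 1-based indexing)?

The element at index 9 is 7.
Elements before it: 1, 0, 19, 24, 8, 25, 12, 22
Those larger than 7: 19, 24, 8, 25, 12, 22

6 such elements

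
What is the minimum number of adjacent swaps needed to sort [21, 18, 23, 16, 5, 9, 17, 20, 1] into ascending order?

The minimum number of adjacent swaps to sort an array equals its inversion count, since every such swap removes exactly one inversion.
Count inversions — for each element, later elements that are smaller:
21: 18, 16, 5, 9, 17, 20, 1 → 7
18: 16, 5, 9, 17, 1 → 5
23: 16, 5, 9, 17, 20, 1 → 6
16: 5, 9, 1 → 3
5: 1 → 1
9: 1 → 1
17: 1 → 1
20: 1 → 1
1: none → 0
Total inversions: 7 + 5 + 6 + 3 + 1 + 1 + 1 + 1 + 0 = 25

Adjacent swaps: 25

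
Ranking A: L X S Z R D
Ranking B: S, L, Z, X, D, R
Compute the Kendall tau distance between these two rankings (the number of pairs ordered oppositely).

There are 4 discordant pairs.

Assign each item its position (1..6) in the first ordering, then rewrite the second ordering as that position sequence:
positions: L→1, X→2, S→3, Z→4, R→5, D→6
second ordering as positions: [3, 1, 4, 2, 6, 5]
Discordant pairs = inversions in this position sequence.
3: 1, 2 → 2
1: 0
4: 2 → 1
2: 0
6: 5 → 1
5: 0
Total: 2 + 0 + 1 + 0 + 1 + 0 = 4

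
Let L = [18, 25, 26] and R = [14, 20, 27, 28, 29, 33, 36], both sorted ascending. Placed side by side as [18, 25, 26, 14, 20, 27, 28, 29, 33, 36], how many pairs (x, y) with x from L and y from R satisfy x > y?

Count, for every r in R, how many entries of L exceed r:
r = 14: 18, 25, 26 → 3
r = 20: 25, 26 → 2
r = 27: none → 0
r = 28: none → 0
r = 29: none → 0
r = 33: none → 0
r = 36: none → 0
Cross-inversions: 3 + 2 + 0 + 0 + 0 + 0 + 0 = 5

5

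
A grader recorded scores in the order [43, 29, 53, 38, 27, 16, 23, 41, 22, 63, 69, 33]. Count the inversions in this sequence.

Element-by-element contributions:
43 → 29, 38, 27, 16, 23, 41, 22, 33 → 8
29 → 27, 16, 23, 22 → 4
53 → 38, 27, 16, 23, 41, 22, 33 → 7
38 → 27, 16, 23, 22, 33 → 5
27 → 16, 23, 22 → 3
16 → none → 0
23 → 22 → 1
41 → 22, 33 → 2
22 → none → 0
63 → 33 → 1
69 → 33 → 1
33 → none → 0
Sum: 8 + 4 + 7 + 5 + 3 + 0 + 1 + 2 + 0 + 1 + 1 + 0 = 32

32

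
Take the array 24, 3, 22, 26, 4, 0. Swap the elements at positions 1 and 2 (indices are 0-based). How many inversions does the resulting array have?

Positions 1 and 2 hold 3 and 22; after swapping, the array is [24, 22, 3, 26, 4, 0].
For each element, count later entries that are smaller:
24: 4
22: 3
3: 1
26: 2
4: 1
0: 0
Sum: 4 + 3 + 1 + 2 + 1 + 0 = 11

11 inversions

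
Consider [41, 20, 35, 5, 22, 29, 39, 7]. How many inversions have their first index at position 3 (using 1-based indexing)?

4

The element at index 3 is 35.
Elements after it: 5, 22, 29, 39, 7
Those smaller than 35: 5, 22, 29, 7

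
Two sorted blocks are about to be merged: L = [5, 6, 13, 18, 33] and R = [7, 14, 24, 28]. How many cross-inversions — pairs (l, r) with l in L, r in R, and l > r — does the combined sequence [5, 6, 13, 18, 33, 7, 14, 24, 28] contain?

For each element r of the right run, count left-run elements greater than r:
r = 7: 13, 18, 33 → 3
r = 14: 18, 33 → 2
r = 24: 33 → 1
r = 28: 33 → 1
Cross-inversions: 3 + 2 + 1 + 1 = 7

There are 7 split inversions.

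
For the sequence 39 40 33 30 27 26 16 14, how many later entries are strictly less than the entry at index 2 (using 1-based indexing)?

6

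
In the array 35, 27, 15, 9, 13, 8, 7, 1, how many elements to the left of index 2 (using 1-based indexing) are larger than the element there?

The element at index 2 is 27.
Elements before it: 35
Those larger than 27: 35

1 such element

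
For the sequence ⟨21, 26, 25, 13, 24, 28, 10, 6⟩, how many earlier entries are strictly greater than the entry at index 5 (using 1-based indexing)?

2

The element at index 5 is 24.
Elements before it: 21, 26, 25, 13
Those larger than 24: 26, 25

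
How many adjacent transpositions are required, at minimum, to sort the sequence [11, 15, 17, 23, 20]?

1 adjacent swap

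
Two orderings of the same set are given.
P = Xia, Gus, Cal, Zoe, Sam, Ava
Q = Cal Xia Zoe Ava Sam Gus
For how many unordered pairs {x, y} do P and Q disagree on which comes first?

6

Assign each item its position (1..6) in the first ordering, then rewrite the second ordering as that position sequence:
positions: Xia→1, Gus→2, Cal→3, Zoe→4, Sam→5, Ava→6
second ordering as positions: [3, 1, 4, 6, 5, 2]
Discordant pairs = inversions in this position sequence.
3: 1, 2 → 2
1: 0
4: 2 → 1
6: 5, 2 → 2
5: 2 → 1
2: 0
Total: 2 + 0 + 1 + 2 + 1 + 0 = 6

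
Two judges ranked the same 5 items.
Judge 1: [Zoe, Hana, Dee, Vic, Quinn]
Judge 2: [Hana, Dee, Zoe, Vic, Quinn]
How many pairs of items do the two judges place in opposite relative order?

There are 2 discordant pairs.

Assign each item its position (1..5) in the first ordering, then rewrite the second ordering as that position sequence:
positions: Zoe→1, Hana→2, Dee→3, Vic→4, Quinn→5
second ordering as positions: [2, 3, 1, 4, 5]
Discordant pairs = inversions in this position sequence.
2: 1 → 1
3: 1 → 1
1: 0
4: 0
5: 0
Total: 1 + 1 + 0 + 0 + 0 = 2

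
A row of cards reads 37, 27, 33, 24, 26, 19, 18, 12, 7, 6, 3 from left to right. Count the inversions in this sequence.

There are 53 inversions.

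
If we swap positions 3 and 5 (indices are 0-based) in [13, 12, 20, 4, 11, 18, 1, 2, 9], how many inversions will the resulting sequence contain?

28 inversions

Positions 3 and 5 hold 4 and 18; after swapping, the array is [13, 12, 20, 18, 11, 4, 1, 2, 9].
Element-by-element contributions:
13: 6
12: 5
20: 6
18: 5
11: 4
4: 2
1: 0
2: 0
9: 0
Sum: 6 + 5 + 6 + 5 + 4 + 2 + 0 + 0 + 0 = 28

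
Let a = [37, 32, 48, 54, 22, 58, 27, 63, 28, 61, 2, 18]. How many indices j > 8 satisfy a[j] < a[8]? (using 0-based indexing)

The element at index 8 is 28.
Elements after it: 61, 2, 18
Those smaller than 28: 2, 18

2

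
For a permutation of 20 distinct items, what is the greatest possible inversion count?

190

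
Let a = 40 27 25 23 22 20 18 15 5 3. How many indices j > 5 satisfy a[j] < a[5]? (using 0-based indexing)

The element at index 5 is 20.
Elements after it: 18, 15, 5, 3
Those smaller than 20: 18, 15, 5, 3

4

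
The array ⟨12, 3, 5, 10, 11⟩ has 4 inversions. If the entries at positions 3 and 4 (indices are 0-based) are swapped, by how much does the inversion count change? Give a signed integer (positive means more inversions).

+1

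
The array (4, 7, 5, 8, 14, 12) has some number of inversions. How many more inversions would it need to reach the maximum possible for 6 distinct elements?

13 inversions short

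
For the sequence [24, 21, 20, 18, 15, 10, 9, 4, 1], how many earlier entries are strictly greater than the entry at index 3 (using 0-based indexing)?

3

The element at index 3 is 18.
Elements before it: 24, 21, 20
Those larger than 18: 24, 21, 20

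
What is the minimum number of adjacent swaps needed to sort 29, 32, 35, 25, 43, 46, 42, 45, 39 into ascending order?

Adjacent swaps: 10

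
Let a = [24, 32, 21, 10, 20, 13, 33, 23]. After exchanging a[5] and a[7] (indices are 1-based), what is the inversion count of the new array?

There are 16 inversions.

Positions 5 and 7 hold 20 and 33; after swapping, the array is [24, 32, 21, 10, 33, 13, 20, 23].
Element-by-element contributions:
24: 5
32: 5
21: 3
10: 0
33: 3
13: 0
20: 0
23: 0
Sum: 5 + 5 + 3 + 0 + 3 + 0 + 0 + 0 = 16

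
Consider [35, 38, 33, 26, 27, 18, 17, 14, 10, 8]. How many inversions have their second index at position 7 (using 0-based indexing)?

7

The element at index 7 is 14.
Elements before it: 35, 38, 33, 26, 27, 18, 17
Those larger than 14: 35, 38, 33, 26, 27, 18, 17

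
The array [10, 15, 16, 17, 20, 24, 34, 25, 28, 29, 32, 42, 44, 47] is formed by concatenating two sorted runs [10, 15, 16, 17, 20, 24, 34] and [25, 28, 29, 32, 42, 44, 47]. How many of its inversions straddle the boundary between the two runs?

Cross-inversions: 4

For each element r of the right run, count left-run elements greater than r:
r = 25: 34 → 1
r = 28: 34 → 1
r = 29: 34 → 1
r = 32: 34 → 1
r = 42: none → 0
r = 44: none → 0
r = 47: none → 0
Cross-inversions: 1 + 1 + 1 + 1 + 0 + 0 + 0 = 4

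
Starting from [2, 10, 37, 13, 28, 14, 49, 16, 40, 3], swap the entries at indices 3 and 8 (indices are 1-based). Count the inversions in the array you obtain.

13 inversions

Positions 3 and 8 hold 37 and 16; after swapping, the array is [2, 10, 16, 13, 28, 14, 49, 37, 40, 3].
Count, for each position, how many later elements it exceeds:
2 → none → 0
10 → 3 → 1
16 → 13, 14, 3 → 3
13 → 3 → 1
28 → 14, 3 → 2
14 → 3 → 1
49 → 37, 40, 3 → 3
37 → 3 → 1
40 → 3 → 1
3 → none → 0
Sum: 0 + 1 + 3 + 1 + 2 + 1 + 3 + 1 + 1 + 0 = 13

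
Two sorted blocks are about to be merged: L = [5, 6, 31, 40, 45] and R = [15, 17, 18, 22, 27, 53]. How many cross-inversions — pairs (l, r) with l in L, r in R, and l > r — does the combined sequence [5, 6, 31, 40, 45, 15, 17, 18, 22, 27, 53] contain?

15

Count, for every r in R, how many entries of L exceed r:
r = 15: 31, 40, 45 → 3
r = 17: 31, 40, 45 → 3
r = 18: 31, 40, 45 → 3
r = 22: 31, 40, 45 → 3
r = 27: 31, 40, 45 → 3
r = 53: none → 0
Cross-inversions: 3 + 3 + 3 + 3 + 3 + 0 = 15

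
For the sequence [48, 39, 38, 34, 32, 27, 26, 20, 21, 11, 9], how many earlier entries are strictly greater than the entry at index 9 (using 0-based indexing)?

9

The element at index 9 is 11.
Elements before it: 48, 39, 38, 34, 32, 27, 26, 20, 21
Those larger than 11: 48, 39, 38, 34, 32, 27, 26, 20, 21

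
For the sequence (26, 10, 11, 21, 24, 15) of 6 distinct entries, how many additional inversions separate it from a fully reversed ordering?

8 inversions short

Maximum inversions for 6 distinct elements is C(6, 2) = 6·5/2 = 15.
Current inversions — for each element, count later smaller elements:
26: 5
10: 0
11: 0
21: 1
24: 1
15: 0
Current total: 5 + 0 + 0 + 1 + 1 + 0 = 7
Shortfall: 15 − 7 = 8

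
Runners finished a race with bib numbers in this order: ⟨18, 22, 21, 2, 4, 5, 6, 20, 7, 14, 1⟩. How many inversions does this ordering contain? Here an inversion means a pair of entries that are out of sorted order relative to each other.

Sweep left to right; for each value list the smaller values that follow it:
18: 7
22: 9
21: 8
2: 1
4: 1
5: 1
6: 1
20: 3
7: 1
14: 1
1: 0
Sum: 7 + 9 + 8 + 1 + 1 + 1 + 1 + 3 + 1 + 1 + 0 = 33

There are 33 out-of-order pairs.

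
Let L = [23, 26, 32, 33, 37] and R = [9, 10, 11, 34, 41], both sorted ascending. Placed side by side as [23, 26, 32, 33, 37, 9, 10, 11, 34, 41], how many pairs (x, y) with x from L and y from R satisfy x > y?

Count, for every r in R, how many entries of L exceed r:
r = 9: 23, 26, 32, 33, 37 → 5
r = 10: 23, 26, 32, 33, 37 → 5
r = 11: 23, 26, 32, 33, 37 → 5
r = 34: 37 → 1
r = 41: none → 0
Cross-inversions: 5 + 5 + 5 + 1 + 0 = 16

16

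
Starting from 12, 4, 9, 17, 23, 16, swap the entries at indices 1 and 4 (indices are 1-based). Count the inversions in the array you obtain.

Positions 1 and 4 hold 12 and 17; after swapping, the array is [17, 4, 9, 12, 23, 16].
For each element, count later entries that are smaller:
17: 4
4: 0
9: 0
12: 0
23: 1
16: 0
Sum: 4 + 0 + 0 + 0 + 1 + 0 = 5

Inversions: 5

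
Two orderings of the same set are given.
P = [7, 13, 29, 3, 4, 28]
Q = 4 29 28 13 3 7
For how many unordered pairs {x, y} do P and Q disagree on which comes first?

Assign each item its position (1..6) in the first ordering, then rewrite the second ordering as that position sequence:
positions: 7→1, 13→2, 29→3, 3→4, 4→5, 28→6
second ordering as positions: [5, 3, 6, 2, 4, 1]
Discordant pairs = inversions in this position sequence.
5: 3, 2, 4, 1 → 4
3: 2, 1 → 2
6: 2, 4, 1 → 3
2: 1 → 1
4: 1 → 1
1: 0
Total: 4 + 2 + 3 + 1 + 1 + 0 = 11

11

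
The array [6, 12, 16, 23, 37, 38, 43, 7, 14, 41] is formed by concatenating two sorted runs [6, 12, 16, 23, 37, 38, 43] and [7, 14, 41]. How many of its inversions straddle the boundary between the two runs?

There are 12 split inversions.

For each element r of the right run, count left-run elements greater than r:
r = 7: 12, 16, 23, 37, 38, 43 → 6
r = 14: 16, 23, 37, 38, 43 → 5
r = 41: 43 → 1
Cross-inversions: 6 + 5 + 1 = 12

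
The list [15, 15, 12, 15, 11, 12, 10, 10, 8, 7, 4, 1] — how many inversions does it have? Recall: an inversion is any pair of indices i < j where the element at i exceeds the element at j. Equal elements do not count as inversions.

There are 59 inversions.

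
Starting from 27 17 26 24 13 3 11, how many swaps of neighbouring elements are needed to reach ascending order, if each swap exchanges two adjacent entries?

18

Minimum adjacent swaps = number of inversions (each swap of adjacent out-of-order elements removes one inversion and no swap can remove more).
Count inversions — for each element, later elements that are smaller:
27: 17, 26, 24, 13, 3, 11 → 6
17: 13, 3, 11 → 3
26: 24, 13, 3, 11 → 4
24: 13, 3, 11 → 3
13: 3, 11 → 2
3: none → 0
11: none → 0
Total inversions: 6 + 3 + 4 + 3 + 2 + 0 + 0 = 18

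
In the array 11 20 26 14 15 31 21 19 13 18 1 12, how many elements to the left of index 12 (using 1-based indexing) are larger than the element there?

The element at index 12 is 12.
Elements before it: 11, 20, 26, 14, 15, 31, 21, 19, 13, 18, 1
Those larger than 12: 20, 26, 14, 15, 31, 21, 19, 13, 18

9 such elements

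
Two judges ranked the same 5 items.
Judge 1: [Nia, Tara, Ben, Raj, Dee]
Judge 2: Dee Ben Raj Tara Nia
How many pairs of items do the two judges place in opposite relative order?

9

Assign each item its position (1..5) in the first ordering, then rewrite the second ordering as that position sequence:
positions: Nia→1, Tara→2, Ben→3, Raj→4, Dee→5
second ordering as positions: [5, 3, 4, 2, 1]
Discordant pairs = inversions in this position sequence.
5: 3, 4, 2, 1 → 4
3: 2, 1 → 2
4: 2, 1 → 2
2: 1 → 1
1: 0
Total: 4 + 2 + 2 + 1 + 0 = 9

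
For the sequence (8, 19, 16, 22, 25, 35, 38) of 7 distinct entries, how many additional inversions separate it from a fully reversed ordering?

Maximum inversions for 7 distinct elements is C(7, 2) = 7·6/2 = 21.
Current inversions — for each element, count later smaller elements:
8: 0
19: 1
16: 0
22: 0
25: 0
35: 0
38: 0
Current total: 0 + 1 + 0 + 0 + 0 + 0 + 0 = 1
Shortfall: 21 − 1 = 20

20 inversions short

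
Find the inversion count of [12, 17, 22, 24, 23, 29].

Count, for each position, how many later elements it exceeds:
12 → none → 0
17 → none → 0
22 → none → 0
24 → 23 → 1
23 → none → 0
29 → none → 0
Sum: 0 + 0 + 0 + 1 + 0 + 0 = 1

1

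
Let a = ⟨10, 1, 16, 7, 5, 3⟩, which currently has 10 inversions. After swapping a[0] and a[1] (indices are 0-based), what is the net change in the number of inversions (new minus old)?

-1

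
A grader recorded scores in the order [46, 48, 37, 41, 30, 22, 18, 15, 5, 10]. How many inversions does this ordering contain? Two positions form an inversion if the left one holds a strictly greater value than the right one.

Inversions: 42

Count, for each position, how many later elements it exceeds:
46 → 37, 41, 30, 22, 18, 15, 5, 10 → 8
48 → 37, 41, 30, 22, 18, 15, 5, 10 → 8
37 → 30, 22, 18, 15, 5, 10 → 6
41 → 30, 22, 18, 15, 5, 10 → 6
30 → 22, 18, 15, 5, 10 → 5
22 → 18, 15, 5, 10 → 4
18 → 15, 5, 10 → 3
15 → 5, 10 → 2
5 → none → 0
10 → none → 0
Sum: 8 + 8 + 6 + 6 + 5 + 4 + 3 + 2 + 0 + 0 = 42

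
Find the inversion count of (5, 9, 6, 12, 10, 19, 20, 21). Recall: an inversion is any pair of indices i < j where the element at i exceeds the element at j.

For each element, count later entries that are smaller:
5: 0
9: 1
6: 0
12: 1
10: 0
19: 0
20: 0
21: 0
Sum: 0 + 1 + 0 + 1 + 0 + 0 + 0 + 0 = 2

There are 2 inversions.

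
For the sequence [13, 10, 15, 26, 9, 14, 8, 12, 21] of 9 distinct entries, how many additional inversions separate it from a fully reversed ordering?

Maximum inversions for 9 distinct elements is C(9, 2) = 9·8/2 = 36.
Current inversions — for each element, count later smaller elements:
13: 4
10: 2
15: 4
26: 5
9: 1
14: 2
8: 0
12: 0
21: 0
Current total: 4 + 2 + 4 + 5 + 1 + 2 + 0 + 0 + 0 = 18
Shortfall: 36 − 18 = 18

18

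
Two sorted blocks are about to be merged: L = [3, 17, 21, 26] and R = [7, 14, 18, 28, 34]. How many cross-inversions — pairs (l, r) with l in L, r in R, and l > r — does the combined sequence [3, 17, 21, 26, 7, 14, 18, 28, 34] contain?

Cross-inversions: 8

Count, for every r in R, how many entries of L exceed r:
r = 7: 17, 21, 26 → 3
r = 14: 17, 21, 26 → 3
r = 18: 21, 26 → 2
r = 28: none → 0
r = 34: none → 0
Cross-inversions: 3 + 3 + 2 + 0 + 0 = 8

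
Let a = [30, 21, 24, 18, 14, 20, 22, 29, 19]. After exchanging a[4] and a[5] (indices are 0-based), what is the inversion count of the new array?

Positions 4 and 5 hold 14 and 20; after swapping, the array is [30, 21, 24, 18, 20, 14, 22, 29, 19].
Count, for each position, how many later elements it exceeds:
30 → 21, 24, 18, 20, 14, 22, 29, 19 → 8
21 → 18, 20, 14, 19 → 4
24 → 18, 20, 14, 22, 19 → 5
18 → 14 → 1
20 → 14, 19 → 2
14 → none → 0
22 → 19 → 1
29 → 19 → 1
19 → none → 0
Sum: 8 + 4 + 5 + 1 + 2 + 0 + 1 + 1 + 0 = 22

22 inversions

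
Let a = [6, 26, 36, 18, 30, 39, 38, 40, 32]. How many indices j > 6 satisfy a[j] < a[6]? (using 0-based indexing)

The element at index 6 is 38.
Elements after it: 40, 32
Those smaller than 38: 32

1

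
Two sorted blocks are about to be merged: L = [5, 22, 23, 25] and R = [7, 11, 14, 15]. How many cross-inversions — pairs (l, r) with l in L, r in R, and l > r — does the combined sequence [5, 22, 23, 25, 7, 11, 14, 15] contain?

Cross-inversions: 12

Count, for every r in R, how many entries of L exceed r:
r = 7: 22, 23, 25 → 3
r = 11: 22, 23, 25 → 3
r = 14: 22, 23, 25 → 3
r = 15: 22, 23, 25 → 3
Cross-inversions: 3 + 3 + 3 + 3 = 12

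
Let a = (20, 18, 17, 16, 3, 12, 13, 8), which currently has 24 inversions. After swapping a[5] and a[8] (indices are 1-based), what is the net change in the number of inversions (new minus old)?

+1

Positions 5 and 8 hold 3 and 8; after swapping, the array is [20, 18, 17, 16, 8, 12, 13, 3].
Count, for each position, how many later elements it exceeds:
20 → 18, 17, 16, 8, 12, 13, 3 → 7
18 → 17, 16, 8, 12, 13, 3 → 6
17 → 16, 8, 12, 13, 3 → 5
16 → 8, 12, 13, 3 → 4
8 → 3 → 1
12 → 3 → 1
13 → 3 → 1
3 → none → 0
Sum: 7 + 6 + 5 + 4 + 1 + 1 + 1 + 0 = 25
Change: 25 − 24 = +1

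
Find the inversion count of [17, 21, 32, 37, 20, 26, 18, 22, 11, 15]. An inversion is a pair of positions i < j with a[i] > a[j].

Count, for each position, how many later elements it exceeds:
17 → 11, 15 → 2
21 → 20, 18, 11, 15 → 4
32 → 20, 26, 18, 22, 11, 15 → 6
37 → 20, 26, 18, 22, 11, 15 → 6
20 → 18, 11, 15 → 3
26 → 18, 22, 11, 15 → 4
18 → 11, 15 → 2
22 → 11, 15 → 2
11 → none → 0
15 → none → 0
Sum: 2 + 4 + 6 + 6 + 3 + 4 + 2 + 2 + 0 + 0 = 29

29 inversions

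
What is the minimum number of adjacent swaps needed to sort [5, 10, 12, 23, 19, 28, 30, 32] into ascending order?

There is 1 swap.

Minimum adjacent swaps = number of inversions (each swap of adjacent out-of-order elements removes one inversion and no swap can remove more).
Count inversions — for each element, later elements that are smaller:
5: none → 0
10: none → 0
12: none → 0
23: 19 → 1
19: none → 0
28: none → 0
30: none → 0
32: none → 0
Total inversions: 0 + 0 + 0 + 1 + 0 + 0 + 0 + 0 = 1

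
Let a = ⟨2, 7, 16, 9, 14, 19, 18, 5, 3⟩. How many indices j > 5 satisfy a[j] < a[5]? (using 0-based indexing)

3

The element at index 5 is 19.
Elements after it: 18, 5, 3
Those smaller than 19: 18, 5, 3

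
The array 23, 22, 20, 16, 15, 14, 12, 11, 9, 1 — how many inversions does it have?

45 inversions

Element-by-element contributions:
23 → 22, 20, 16, 15, 14, 12, 11, 9, 1 → 9
22 → 20, 16, 15, 14, 12, 11, 9, 1 → 8
20 → 16, 15, 14, 12, 11, 9, 1 → 7
16 → 15, 14, 12, 11, 9, 1 → 6
15 → 14, 12, 11, 9, 1 → 5
14 → 12, 11, 9, 1 → 4
12 → 11, 9, 1 → 3
11 → 9, 1 → 2
9 → 1 → 1
1 → none → 0
Sum: 9 + 8 + 7 + 6 + 5 + 4 + 3 + 2 + 1 + 0 = 45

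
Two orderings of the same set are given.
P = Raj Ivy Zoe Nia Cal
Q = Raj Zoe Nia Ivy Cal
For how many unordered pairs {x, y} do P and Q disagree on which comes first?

Assign each item its position (1..5) in the first ordering, then rewrite the second ordering as that position sequence:
positions: Raj→1, Ivy→2, Zoe→3, Nia→4, Cal→5
second ordering as positions: [1, 3, 4, 2, 5]
Discordant pairs = inversions in this position sequence.
1: 0
3: 2 → 1
4: 2 → 1
2: 0
5: 0
Total: 0 + 1 + 1 + 0 + 0 = 2

2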